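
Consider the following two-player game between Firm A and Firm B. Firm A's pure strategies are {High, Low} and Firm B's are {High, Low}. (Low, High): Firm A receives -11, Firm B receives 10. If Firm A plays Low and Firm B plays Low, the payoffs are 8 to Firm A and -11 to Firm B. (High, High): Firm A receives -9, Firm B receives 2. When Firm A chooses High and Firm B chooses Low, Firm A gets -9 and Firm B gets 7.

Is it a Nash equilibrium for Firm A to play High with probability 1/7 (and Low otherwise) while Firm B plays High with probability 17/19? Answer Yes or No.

Given Firm A's mix p = 1/7, Firm B's payoff from High is 62/7 but from Low is -59/7. Firm B strictly prefers High, so Firm B would not mix.
So the proposed profile is not a Nash equilibrium.

No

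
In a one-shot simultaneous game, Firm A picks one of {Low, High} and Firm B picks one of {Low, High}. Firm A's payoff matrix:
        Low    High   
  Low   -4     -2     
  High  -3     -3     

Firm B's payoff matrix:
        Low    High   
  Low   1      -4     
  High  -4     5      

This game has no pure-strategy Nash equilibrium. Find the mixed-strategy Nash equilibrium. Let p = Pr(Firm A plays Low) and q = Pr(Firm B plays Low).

p = 9/14, q = 1/2

Firm B's indifference between Low and High determines Firm A's mixing probability p:
  Firm B's payoff to Low: p·1 + (1−p)·(-4) = 5p - 4
  Firm B's payoff to High: p·(-4) + (1−p)·5 = -9p + 5
  5p - 4 = -9p + 5  ⇒  14p = 9  ⇒  p = 9/14.
Set Firm A's expected payoff from Low equal to that from High:
  Firm A's payoff from Low: q·(-4) + (1−q)·(-2) = -2q - 2
  Firm A's payoff from High: q·(-3) + (1−q)·(-3) = -3
  -2q - 2 = -3  ⇒  -2q = -1  ⇒  q = 1/2.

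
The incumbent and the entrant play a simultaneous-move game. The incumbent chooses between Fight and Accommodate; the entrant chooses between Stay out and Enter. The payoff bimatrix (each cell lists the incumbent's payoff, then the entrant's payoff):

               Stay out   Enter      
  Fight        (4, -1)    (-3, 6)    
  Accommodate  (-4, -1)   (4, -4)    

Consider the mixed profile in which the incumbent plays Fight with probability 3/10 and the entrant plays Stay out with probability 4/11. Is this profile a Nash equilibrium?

Given the entrant's mix q = 4/11, the incumbent's payoff from Fight is -5/11 but from Accommodate is 12/11. The incumbent strictly prefers Accommodate, so the incumbent would not mix.
So the proposed profile is not a Nash equilibrium.

No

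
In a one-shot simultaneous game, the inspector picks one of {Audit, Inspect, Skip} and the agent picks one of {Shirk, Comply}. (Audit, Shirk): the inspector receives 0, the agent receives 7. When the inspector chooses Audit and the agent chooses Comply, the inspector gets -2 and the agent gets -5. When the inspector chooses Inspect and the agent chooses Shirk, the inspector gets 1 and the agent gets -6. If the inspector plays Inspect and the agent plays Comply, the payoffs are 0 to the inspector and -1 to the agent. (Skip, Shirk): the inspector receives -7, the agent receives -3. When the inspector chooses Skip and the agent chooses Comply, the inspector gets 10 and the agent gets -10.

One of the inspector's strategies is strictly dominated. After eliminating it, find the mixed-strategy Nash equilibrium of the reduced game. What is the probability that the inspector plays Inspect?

The inspector's strategy Audit is strictly dominated by Inspect: 1 > 0 and 0 > -2. Eliminate Audit.
In a mixed equilibrium the agent is indifferent between Shirk and Comply; this condition fixes p.
  the agent's payoff to Shirk: p·(-6) + (1−p)·(-3) = -3p - 3
  the agent's payoff to Comply: p·(-1) + (1−p)·(-10) = 9p - 10
  -3p - 3 = 9p - 10  ⇒  -12p = -7  ⇒  p = 7/12.

p = 7/12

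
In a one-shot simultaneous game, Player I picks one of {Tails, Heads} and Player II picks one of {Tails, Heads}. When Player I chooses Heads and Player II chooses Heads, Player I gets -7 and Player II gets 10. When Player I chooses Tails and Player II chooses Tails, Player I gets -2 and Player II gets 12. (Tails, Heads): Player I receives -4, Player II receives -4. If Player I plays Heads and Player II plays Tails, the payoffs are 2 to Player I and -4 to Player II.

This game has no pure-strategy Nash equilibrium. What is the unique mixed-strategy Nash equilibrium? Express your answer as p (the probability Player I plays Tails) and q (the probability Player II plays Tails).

Player II's indifference between Tails and Heads determines Player I's mixing probability p:
  Player II's payoff to Tails: p·12 + (1−p)·(-4) = 16p - 4
  Player II's payoff to Heads: p·(-4) + (1−p)·10 = -14p + 10
  16p - 4 = -14p + 10  ⇒  30p = 14  ⇒  p = 7/15.
Set Player I's expected payoff from Tails equal to that from Heads:
  Player I's payoff from Tails: q·(-2) + (1−q)·(-4) = 2q - 4
  Player I's payoff from Heads: q·2 + (1−q)·(-7) = 9q - 7
  2q - 4 = 9q - 7  ⇒  -7q = -3  ⇒  q = 3/7.

p = 7/15, q = 3/7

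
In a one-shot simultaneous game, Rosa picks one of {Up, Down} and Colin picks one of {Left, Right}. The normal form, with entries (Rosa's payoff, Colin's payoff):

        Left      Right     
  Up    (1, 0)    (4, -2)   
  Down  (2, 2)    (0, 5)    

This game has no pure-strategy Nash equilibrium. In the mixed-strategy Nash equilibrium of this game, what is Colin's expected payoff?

In a mixed equilibrium Colin is indifferent between Left and Right; this condition fixes p.
  Colin's expected payoff from Left: p·0 + (1−p)·2 = -2p + 2
  Colin's expected payoff from Right: p·(-2) + (1−p)·5 = -7p + 5
  -2p + 2 = -7p + 5  ⇒  5p = 3  ⇒  p = 3/5.
At equilibrium Colin is indifferent across columns, so Colin's payoff equals the payoff from Left: (3/5)·0 + (2/5)·2 = 4/5.

4/5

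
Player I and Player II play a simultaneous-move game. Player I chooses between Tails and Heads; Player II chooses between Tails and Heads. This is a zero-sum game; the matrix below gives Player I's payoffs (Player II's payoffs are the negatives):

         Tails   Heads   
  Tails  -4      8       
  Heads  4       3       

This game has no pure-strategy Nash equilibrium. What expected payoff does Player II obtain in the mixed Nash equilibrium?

-44/13

Set Player II's expected payoff from Tails equal to that from Heads:
  Player II's payoff from Tails: p·4 + (1−p)·(-4) = 8p - 4
  Player II's payoff from Heads: p·(-8) + (1−p)·(-3) = -5p - 3
  8p - 4 = -5p - 3  ⇒  13p = 1  ⇒  p = 1/13.
At equilibrium Player II is indifferent across columns, so Player II's payoff equals the payoff from Tails: (1/13)·4 + (12/13)·(-4) = -44/13.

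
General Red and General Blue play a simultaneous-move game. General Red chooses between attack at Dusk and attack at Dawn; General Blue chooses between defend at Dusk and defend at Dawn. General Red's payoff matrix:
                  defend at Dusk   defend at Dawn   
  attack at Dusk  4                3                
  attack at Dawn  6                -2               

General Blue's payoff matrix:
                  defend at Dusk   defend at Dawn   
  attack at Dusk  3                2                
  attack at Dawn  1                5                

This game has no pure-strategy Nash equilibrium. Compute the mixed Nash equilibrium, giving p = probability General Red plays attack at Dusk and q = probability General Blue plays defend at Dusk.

General Red's mix must leave General Blue indifferent between defend at Dusk and defend at Dawn.
  General Blue's payoff to defend at Dusk: p·3 + (1−p)·1 = 2p + 1
  General Blue's payoff to defend at Dawn: p·2 + (1−p)·5 = -3p + 5
  2p + 1 = -3p + 5  ⇒  5p = 4  ⇒  p = 4/5.
General Red's indifference between attack at Dusk and attack at Dawn determines General Blue's mixing probability q:
  General Red's payoff to attack at Dusk: q·4 + (1−q)·3 = q + 3
  General Red's payoff to attack at Dawn: q·6 + (1−q)·(-2) = 8q - 2
  q + 3 = 8q - 2  ⇒  -7q = -5  ⇒  q = 5/7.

p = 4/5, q = 5/7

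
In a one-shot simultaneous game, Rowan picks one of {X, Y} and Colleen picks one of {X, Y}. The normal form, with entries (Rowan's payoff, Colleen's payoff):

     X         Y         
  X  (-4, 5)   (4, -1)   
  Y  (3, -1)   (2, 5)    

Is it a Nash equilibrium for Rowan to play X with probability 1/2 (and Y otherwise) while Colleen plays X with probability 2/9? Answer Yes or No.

Yes

Check Colleen's indifference given Rowan's mix p = 1/2:
  payoff from X = 2; payoff from Y = 2 — equal.
Check Rowan's indifference given Colleen's mix q = 2/9:
  payoff from X = 20/9; payoff from Y = 20/9 — equal.
Both players are indifferent, so neither can profitably deviate.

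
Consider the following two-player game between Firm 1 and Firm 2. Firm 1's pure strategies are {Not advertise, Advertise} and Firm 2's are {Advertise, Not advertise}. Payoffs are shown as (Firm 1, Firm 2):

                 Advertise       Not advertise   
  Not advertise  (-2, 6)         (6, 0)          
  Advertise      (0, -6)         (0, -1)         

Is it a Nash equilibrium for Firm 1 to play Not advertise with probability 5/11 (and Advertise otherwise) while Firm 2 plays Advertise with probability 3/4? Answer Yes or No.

Check Firm 2's indifference given Firm 1's mix p = 5/11:
  payoff from Advertise = -6/11; payoff from Not advertise = -6/11 — equal.
Check Firm 1's indifference given Firm 2's mix q = 3/4:
  payoff from Not advertise = 0; payoff from Advertise = 0 — equal.
Both players are indifferent, so neither can profitably deviate.

Yes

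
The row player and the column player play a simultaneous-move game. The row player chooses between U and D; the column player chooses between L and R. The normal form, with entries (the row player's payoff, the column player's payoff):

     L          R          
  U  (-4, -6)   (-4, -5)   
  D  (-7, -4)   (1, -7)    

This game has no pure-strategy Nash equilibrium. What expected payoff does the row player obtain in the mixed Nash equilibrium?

-4

Set the row player's expected payoff from U equal to that from D:
  the row player's expected payoff from U: q·(-4) + (1−q)·(-4) = -4
  the row player's expected payoff from D: q·(-7) + (1−q)·1 = -8q + 1
  -4 = -8q + 1  ⇒  8q = 5  ⇒  q = 5/8.
At equilibrium the row player is indifferent across rows, so the row player's payoff equals the payoff from U: (5/8)·(-4) + (3/8)·(-4) = -4.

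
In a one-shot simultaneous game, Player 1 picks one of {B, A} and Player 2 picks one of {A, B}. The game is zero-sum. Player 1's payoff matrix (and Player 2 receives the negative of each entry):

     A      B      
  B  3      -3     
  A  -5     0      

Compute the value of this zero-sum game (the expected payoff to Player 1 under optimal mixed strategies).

v = -15/11

For Player 1 to be willing to mix, Player 1 must be indifferent between B and A, which pins down Player 2's mix.
  Player 1's payoff to B: q·3 + (1−q)·(-3) = 6q - 3
  Player 1's payoff to A: q·(-5) + (1−q)·0 = -5q
  6q - 3 = -5q  ⇒  11q = 3  ⇒  q = 3/11.
The value is Player 1's expected payoff against this mix (using B): (3/11)·3 + (8/11)·(-3) = -15/11.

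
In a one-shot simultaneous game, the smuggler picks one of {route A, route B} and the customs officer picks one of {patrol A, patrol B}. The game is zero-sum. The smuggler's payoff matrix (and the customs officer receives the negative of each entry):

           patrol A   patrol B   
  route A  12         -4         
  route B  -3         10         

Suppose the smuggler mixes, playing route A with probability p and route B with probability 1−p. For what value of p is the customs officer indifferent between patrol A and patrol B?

p = 13/29

The smuggler's mix must leave the customs officer indifferent between patrol A and patrol B.
  the customs officer's expected payoff from patrol A: p·(-12) + (1−p)·3 = -15p + 3
  the customs officer's expected payoff from patrol B: p·4 + (1−p)·(-10) = 14p - 10
  -15p + 3 = 14p - 10  ⇒  -29p = -13  ⇒  p = 13/29.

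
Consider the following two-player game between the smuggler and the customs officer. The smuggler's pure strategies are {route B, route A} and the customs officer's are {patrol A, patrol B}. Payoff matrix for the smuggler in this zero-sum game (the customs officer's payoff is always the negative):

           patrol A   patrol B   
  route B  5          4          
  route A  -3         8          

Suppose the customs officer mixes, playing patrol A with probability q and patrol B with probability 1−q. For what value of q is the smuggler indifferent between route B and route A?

For the smuggler to be willing to mix, the smuggler must be indifferent between route B and route A, which pins down the customs officer's mix.
  the smuggler's payoff to route B: q·5 + (1−q)·4 = q + 4
  the smuggler's payoff to route A: q·(-3) + (1−q)·8 = -11q + 8
  q + 4 = -11q + 8  ⇒  12q = 4  ⇒  q = 1/3.

q = 1/3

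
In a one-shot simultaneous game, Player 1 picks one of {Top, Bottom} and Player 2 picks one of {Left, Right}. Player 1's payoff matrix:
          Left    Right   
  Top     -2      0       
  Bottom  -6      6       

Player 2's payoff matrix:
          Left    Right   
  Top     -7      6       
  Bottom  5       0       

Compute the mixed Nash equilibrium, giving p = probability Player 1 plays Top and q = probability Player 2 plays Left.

Player 1's mix must leave Player 2 indifferent between Left and Right.
  Player 2's payoff from Left: p·(-7) + (1−p)·5 = -12p + 5
  Player 2's payoff from Right: p·6 + (1−p)·0 = 6p
  -12p + 5 = 6p  ⇒  -18p = -5  ⇒  p = 5/18.
In a mixed equilibrium Player 1 is indifferent between Top and Bottom; this condition fixes q.
  Player 1's payoff to Top: q·(-2) + (1−q)·0 = -2q
  Player 1's payoff to Bottom: q·(-6) + (1−q)·6 = -12q + 6
  -2q = -12q + 6  ⇒  10q = 6  ⇒  q = 3/5.

p = 5/18, q = 3/5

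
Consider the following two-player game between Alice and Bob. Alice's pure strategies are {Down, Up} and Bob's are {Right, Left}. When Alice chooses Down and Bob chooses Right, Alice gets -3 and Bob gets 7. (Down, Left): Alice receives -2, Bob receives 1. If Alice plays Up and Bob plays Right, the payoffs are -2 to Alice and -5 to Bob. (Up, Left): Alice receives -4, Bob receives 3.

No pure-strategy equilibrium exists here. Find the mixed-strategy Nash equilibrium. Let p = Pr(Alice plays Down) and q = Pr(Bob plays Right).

p = 4/7, q = 2/3

Alice's mix must leave Bob indifferent between Right and Left.
  Bob's payoff from Right: p·7 + (1−p)·(-5) = 12p - 5
  Bob's payoff from Left: p·1 + (1−p)·3 = -2p + 3
  12p - 5 = -2p + 3  ⇒  14p = 8  ⇒  p = 4/7.
Alice's indifference between Down and Up determines Bob's mixing probability q:
  Alice's expected payoff from Down: q·(-3) + (1−q)·(-2) = -q - 2
  Alice's expected payoff from Up: q·(-2) + (1−q)·(-4) = 2q - 4
  -q - 2 = 2q - 4  ⇒  -3q = -2  ⇒  q = 2/3.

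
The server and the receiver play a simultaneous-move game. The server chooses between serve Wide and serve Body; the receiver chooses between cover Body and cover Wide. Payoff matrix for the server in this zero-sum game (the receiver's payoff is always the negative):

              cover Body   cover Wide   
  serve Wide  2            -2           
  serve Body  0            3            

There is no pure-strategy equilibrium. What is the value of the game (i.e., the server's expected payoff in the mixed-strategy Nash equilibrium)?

In a mixed equilibrium the server is indifferent between serve Wide and serve Body; this condition fixes q.
  the server's expected payoff from serve Wide: q·2 + (1−q)·(-2) = 4q - 2
  the server's expected payoff from serve Body: q·0 + (1−q)·3 = -3q + 3
  4q - 2 = -3q + 3  ⇒  7q = 5  ⇒  q = 5/7.
The value is the server's expected payoff against this mix (using serve Wide): (5/7)·2 + (2/7)·(-2) = 6/7.

v = 6/7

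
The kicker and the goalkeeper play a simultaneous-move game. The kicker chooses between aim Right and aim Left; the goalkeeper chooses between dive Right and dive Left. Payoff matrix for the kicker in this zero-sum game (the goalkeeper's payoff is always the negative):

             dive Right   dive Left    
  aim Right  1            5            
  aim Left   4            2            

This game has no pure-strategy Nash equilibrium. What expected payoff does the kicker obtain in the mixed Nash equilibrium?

Set the kicker's expected payoff from aim Right equal to that from aim Left:
  the kicker's payoff from aim Right: q·1 + (1−q)·5 = -4q + 5
  the kicker's payoff from aim Left: q·4 + (1−q)·2 = 2q + 2
  -4q + 5 = 2q + 2  ⇒  -6q = -3  ⇒  q = 1/2.
At equilibrium the kicker is indifferent across rows, so the kicker's payoff equals the payoff from aim Right: (1/2)·1 + (1/2)·5 = 3.

3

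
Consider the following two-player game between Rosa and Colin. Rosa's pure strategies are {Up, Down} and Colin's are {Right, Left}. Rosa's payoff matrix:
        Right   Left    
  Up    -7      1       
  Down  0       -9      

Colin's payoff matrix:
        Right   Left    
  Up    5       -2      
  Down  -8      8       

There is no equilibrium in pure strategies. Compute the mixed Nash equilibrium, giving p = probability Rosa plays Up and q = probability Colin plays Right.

p = 16/23, q = 10/17

Colin's indifference between Right and Left determines Rosa's mixing probability p:
  Colin's payoff from Right: p·5 + (1−p)·(-8) = 13p - 8
  Colin's payoff from Left: p·(-2) + (1−p)·8 = -10p + 8
  13p - 8 = -10p + 8  ⇒  23p = 16  ⇒  p = 16/23.
Set Rosa's expected payoff from Up equal to that from Down:
  Rosa's payoff to Up: q·(-7) + (1−q)·1 = -8q + 1
  Rosa's payoff to Down: q·0 + (1−q)·(-9) = 9q - 9
  -8q + 1 = 9q - 9  ⇒  -17q = -10  ⇒  q = 10/17.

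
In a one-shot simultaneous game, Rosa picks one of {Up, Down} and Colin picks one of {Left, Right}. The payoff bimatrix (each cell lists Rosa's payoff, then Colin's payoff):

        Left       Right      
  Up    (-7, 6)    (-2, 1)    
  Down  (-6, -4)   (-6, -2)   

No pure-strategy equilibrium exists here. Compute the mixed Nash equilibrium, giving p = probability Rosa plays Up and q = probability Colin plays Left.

Rosa's mix must leave Colin indifferent between Left and Right.
  Colin's payoff from Left: p·6 + (1−p)·(-4) = 10p - 4
  Colin's payoff from Right: p·1 + (1−p)·(-2) = 3p - 2
  10p - 4 = 3p - 2  ⇒  7p = 2  ⇒  p = 2/7.
In a mixed equilibrium Rosa is indifferent between Up and Down; this condition fixes q.
  Rosa's payoff to Up: q·(-7) + (1−q)·(-2) = -5q - 2
  Rosa's payoff to Down: q·(-6) + (1−q)·(-6) = -6
  -5q - 2 = -6  ⇒  -5q = -4  ⇒  q = 4/5.

p = 2/7, q = 4/5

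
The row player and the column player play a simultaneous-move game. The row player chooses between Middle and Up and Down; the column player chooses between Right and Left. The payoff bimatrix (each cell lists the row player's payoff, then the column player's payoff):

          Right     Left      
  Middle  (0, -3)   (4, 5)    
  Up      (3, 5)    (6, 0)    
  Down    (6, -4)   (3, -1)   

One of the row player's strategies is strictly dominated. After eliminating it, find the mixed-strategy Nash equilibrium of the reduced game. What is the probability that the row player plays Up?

The row player's strategy Middle is strictly dominated by Up: 3 > 0 and 6 > 4. Eliminate Middle.
Set the column player's expected payoff from Right equal to that from Left:
  the column player's expected payoff from Right: p·5 + (1−p)·(-4) = 9p - 4
  the column player's expected payoff from Left: p·0 + (1−p)·(-1) = p - 1
  9p - 4 = p - 1  ⇒  8p = 3  ⇒  p = 3/8.

p = 3/8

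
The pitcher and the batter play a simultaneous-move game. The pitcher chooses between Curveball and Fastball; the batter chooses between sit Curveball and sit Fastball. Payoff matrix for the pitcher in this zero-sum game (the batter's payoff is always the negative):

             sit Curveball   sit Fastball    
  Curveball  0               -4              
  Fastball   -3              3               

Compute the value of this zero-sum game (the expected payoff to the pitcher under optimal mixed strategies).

In a mixed equilibrium the pitcher is indifferent between Curveball and Fastball; this condition fixes q.
  the pitcher's expected payoff from Curveball: q·0 + (1−q)·(-4) = 4q - 4
  the pitcher's expected payoff from Fastball: q·(-3) + (1−q)·3 = -6q + 3
  4q - 4 = -6q + 3  ⇒  10q = 7  ⇒  q = 7/10.
The value is the pitcher's expected payoff against this mix (using Curveball): (7/10)·0 + (3/10)·(-4) = -6/5.

v = -6/5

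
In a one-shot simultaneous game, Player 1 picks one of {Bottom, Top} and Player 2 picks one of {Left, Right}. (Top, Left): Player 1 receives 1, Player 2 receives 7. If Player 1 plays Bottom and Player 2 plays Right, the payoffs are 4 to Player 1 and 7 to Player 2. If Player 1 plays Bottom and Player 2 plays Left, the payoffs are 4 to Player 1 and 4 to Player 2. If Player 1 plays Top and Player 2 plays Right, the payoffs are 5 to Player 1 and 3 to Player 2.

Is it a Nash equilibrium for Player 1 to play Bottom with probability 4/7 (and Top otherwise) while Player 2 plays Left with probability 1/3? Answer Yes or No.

Given Player 2's mix q = 1/3, Player 1's payoff from Bottom is 4 but from Top is 11/3. Player 1 strictly prefers Bottom, so Player 1 would not mix.
So the proposed profile is not a Nash equilibrium.

No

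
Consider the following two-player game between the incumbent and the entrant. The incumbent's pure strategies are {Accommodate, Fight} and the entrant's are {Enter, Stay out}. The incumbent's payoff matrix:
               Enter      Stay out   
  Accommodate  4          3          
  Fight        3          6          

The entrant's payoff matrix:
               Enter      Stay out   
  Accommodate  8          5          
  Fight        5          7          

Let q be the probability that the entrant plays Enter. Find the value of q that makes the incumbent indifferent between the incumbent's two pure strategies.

In a mixed equilibrium the incumbent is indifferent between Accommodate and Fight; this condition fixes q.
  the incumbent's payoff to Accommodate: q·4 + (1−q)·3 = q + 3
  the incumbent's payoff to Fight: q·3 + (1−q)·6 = -3q + 6
  q + 3 = -3q + 6  ⇒  4q = 3  ⇒  q = 3/4.

q = 3/4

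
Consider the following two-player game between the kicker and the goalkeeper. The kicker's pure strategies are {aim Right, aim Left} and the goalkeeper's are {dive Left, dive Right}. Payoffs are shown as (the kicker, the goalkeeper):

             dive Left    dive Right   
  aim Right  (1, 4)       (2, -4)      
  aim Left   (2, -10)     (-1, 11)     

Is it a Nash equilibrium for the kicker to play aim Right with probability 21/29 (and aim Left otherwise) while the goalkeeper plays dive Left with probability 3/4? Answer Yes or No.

Yes

Check the goalkeeper's indifference given the kicker's mix p = 21/29:
  payoff from dive Left = 4/29; payoff from dive Right = 4/29 — equal.
Check the kicker's indifference given the goalkeeper's mix q = 3/4:
  payoff from aim Right = 5/4; payoff from aim Left = 5/4 — equal.
Both players are indifferent, so neither can profitably deviate.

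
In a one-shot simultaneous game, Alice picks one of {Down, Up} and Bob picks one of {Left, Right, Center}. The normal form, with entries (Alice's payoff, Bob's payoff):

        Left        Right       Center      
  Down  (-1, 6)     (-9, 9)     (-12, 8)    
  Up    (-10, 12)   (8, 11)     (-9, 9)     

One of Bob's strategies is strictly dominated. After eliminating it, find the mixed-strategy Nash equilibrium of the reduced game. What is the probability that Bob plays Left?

Bob's strategy Center is strictly dominated by Right: 9 > 8 and 11 > 9. Eliminate Center.
Bob's mix must leave Alice indifferent between Down and Up.
  Alice's payoff from Down: q·(-1) + (1−q)·(-9) = 8q - 9
  Alice's payoff from Up: q·(-10) + (1−q)·8 = -18q + 8
  8q - 9 = -18q + 8  ⇒  26q = 17  ⇒  q = 17/26.

q = 17/26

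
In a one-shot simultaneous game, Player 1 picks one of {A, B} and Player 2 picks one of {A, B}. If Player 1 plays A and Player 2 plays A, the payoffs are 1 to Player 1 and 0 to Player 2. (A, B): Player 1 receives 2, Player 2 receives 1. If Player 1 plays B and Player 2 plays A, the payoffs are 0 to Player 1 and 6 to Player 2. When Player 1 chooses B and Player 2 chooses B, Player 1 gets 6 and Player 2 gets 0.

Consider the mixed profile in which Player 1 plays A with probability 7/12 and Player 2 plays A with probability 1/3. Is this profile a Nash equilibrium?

Given Player 1's mix p = 7/12, Player 2's payoff from A is 5/2 but from B is 7/12. Player 2 strictly prefers A, so Player 2 would not mix.
So the proposed profile is not a Nash equilibrium.

No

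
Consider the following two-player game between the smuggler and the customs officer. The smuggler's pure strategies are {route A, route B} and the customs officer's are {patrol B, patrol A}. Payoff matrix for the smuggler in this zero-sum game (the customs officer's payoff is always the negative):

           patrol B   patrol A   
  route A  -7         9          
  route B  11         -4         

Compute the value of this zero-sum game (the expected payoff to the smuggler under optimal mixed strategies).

The smuggler's indifference between route A and route B determines the customs officer's mixing probability q:
  the smuggler's expected payoff from route A: q·(-7) + (1−q)·9 = -16q + 9
  the smuggler's expected payoff from route B: q·11 + (1−q)·(-4) = 15q - 4
  -16q + 9 = 15q - 4  ⇒  -31q = -13  ⇒  q = 13/31.
The value is the smuggler's expected payoff against this mix (using route A): (13/31)·(-7) + (18/31)·9 = 71/31.

v = 71/31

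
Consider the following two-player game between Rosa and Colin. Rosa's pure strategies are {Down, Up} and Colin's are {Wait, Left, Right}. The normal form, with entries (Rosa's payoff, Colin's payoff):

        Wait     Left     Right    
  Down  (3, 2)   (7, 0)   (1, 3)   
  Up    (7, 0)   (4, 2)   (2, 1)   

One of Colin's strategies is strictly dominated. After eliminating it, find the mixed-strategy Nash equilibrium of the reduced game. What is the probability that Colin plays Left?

q = 1/4

Colin's strategy Wait is strictly dominated by Right: 3 > 2 and 1 > 0. Eliminate Wait.
Colin's mix must leave Rosa indifferent between Down and Up.
  Rosa's expected payoff from Down: q·7 + (1−q)·1 = 6q + 1
  Rosa's expected payoff from Up: q·4 + (1−q)·2 = 2q + 2
  6q + 1 = 2q + 2  ⇒  4q = 1  ⇒  q = 1/4.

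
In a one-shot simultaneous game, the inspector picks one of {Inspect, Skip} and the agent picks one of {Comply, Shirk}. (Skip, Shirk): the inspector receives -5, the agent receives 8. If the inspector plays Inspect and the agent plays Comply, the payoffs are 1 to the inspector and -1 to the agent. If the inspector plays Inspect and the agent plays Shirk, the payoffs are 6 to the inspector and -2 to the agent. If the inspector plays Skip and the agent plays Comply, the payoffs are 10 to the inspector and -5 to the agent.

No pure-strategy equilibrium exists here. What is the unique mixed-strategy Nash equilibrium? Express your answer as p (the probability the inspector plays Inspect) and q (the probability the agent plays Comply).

In a mixed equilibrium the agent is indifferent between Comply and Shirk; this condition fixes p.
  the agent's payoff from Comply: p·(-1) + (1−p)·(-5) = 4p - 5
  the agent's payoff from Shirk: p·(-2) + (1−p)·8 = -10p + 8
  4p - 5 = -10p + 8  ⇒  14p = 13  ⇒  p = 13/14.
In a mixed equilibrium the inspector is indifferent between Inspect and Skip; this condition fixes q.
  the inspector's payoff from Inspect: q·1 + (1−q)·6 = -5q + 6
  the inspector's payoff from Skip: q·10 + (1−q)·(-5) = 15q - 5
  -5q + 6 = 15q - 5  ⇒  -20q = -11  ⇒  q = 11/20.

p = 13/14, q = 11/20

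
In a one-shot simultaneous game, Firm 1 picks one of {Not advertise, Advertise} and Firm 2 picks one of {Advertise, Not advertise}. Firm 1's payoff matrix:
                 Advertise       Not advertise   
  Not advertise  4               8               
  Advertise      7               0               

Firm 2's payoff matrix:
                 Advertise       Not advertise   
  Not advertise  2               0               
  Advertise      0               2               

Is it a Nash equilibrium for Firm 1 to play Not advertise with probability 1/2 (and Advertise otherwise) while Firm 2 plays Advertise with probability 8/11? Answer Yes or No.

Yes

Check Firm 2's indifference given Firm 1's mix p = 1/2:
  payoff from Advertise = 1; payoff from Not advertise = 1 — equal.
Check Firm 1's indifference given Firm 2's mix q = 8/11:
  payoff from Not advertise = 56/11; payoff from Advertise = 56/11 — equal.
Both players are indifferent, so neither can profitably deviate.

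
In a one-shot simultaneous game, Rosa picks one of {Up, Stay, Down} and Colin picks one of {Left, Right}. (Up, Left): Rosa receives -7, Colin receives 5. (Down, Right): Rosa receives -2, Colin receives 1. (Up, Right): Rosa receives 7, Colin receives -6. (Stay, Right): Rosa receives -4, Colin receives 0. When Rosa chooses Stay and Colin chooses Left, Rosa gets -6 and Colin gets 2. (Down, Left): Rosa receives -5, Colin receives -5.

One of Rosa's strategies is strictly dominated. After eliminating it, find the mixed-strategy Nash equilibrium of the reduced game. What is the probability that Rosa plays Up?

p = 6/17

Rosa's strategy Stay is strictly dominated by Down: -5 > -6 and -2 > -4. Eliminate Stay.
Set Colin's expected payoff from Left equal to that from Right:
  Colin's payoff to Left: p·5 + (1−p)·(-5) = 10p - 5
  Colin's payoff to Right: p·(-6) + (1−p)·1 = -7p + 1
  10p - 5 = -7p + 1  ⇒  17p = 6  ⇒  p = 6/17.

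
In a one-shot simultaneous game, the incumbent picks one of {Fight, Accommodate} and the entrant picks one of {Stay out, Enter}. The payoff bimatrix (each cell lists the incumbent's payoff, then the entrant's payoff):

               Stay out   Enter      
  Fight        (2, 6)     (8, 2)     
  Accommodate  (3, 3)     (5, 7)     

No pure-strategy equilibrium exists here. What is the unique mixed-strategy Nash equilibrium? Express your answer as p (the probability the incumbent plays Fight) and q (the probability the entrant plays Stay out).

p = 1/2, q = 3/4

For the entrant to be willing to mix, the entrant must be indifferent between Stay out and Enter, which pins down the incumbent's mix.
  the entrant's payoff to Stay out: p·6 + (1−p)·3 = 3p + 3
  the entrant's payoff to Enter: p·2 + (1−p)·7 = -5p + 7
  3p + 3 = -5p + 7  ⇒  8p = 4  ⇒  p = 1/2.
The entrant's mix must leave the incumbent indifferent between Fight and Accommodate.
  the incumbent's expected payoff from Fight: q·2 + (1−q)·8 = -6q + 8
  the incumbent's expected payoff from Accommodate: q·3 + (1−q)·5 = -2q + 5
  -6q + 8 = -2q + 5  ⇒  -4q = -3  ⇒  q = 3/4.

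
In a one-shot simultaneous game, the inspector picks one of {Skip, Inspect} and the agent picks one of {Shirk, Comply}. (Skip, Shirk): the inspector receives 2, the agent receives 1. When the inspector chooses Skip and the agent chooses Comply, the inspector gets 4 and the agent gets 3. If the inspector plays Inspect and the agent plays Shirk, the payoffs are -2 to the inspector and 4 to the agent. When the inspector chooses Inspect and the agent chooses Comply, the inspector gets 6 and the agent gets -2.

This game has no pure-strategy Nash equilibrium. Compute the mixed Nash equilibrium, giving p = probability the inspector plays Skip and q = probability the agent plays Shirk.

p = 3/4, q = 1/3

Set the agent's expected payoff from Shirk equal to that from Comply:
  the agent's payoff to Shirk: p·1 + (1−p)·4 = -3p + 4
  the agent's payoff to Comply: p·3 + (1−p)·(-2) = 5p - 2
  -3p + 4 = 5p - 2  ⇒  -8p = -6  ⇒  p = 3/4.
In a mixed equilibrium the inspector is indifferent between Skip and Inspect; this condition fixes q.
  the inspector's payoff to Skip: q·2 + (1−q)·4 = -2q + 4
  the inspector's payoff to Inspect: q·(-2) + (1−q)·6 = -8q + 6
  -2q + 4 = -8q + 6  ⇒  6q = 2  ⇒  q = 1/3.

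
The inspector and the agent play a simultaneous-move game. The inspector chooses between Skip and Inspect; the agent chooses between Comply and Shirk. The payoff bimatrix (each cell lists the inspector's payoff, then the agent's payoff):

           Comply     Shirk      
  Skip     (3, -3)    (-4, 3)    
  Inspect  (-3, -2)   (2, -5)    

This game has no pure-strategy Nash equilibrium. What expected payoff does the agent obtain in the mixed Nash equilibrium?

-7/3

The inspector's mix must leave the agent indifferent between Comply and Shirk.
  the agent's payoff from Comply: p·(-3) + (1−p)·(-2) = -p - 2
  the agent's payoff from Shirk: p·3 + (1−p)·(-5) = 8p - 5
  -p - 2 = 8p - 5  ⇒  -9p = -3  ⇒  p = 1/3.
At equilibrium the agent is indifferent across columns, so the agent's payoff equals the payoff from Comply: (1/3)·(-3) + (2/3)·(-2) = -7/3.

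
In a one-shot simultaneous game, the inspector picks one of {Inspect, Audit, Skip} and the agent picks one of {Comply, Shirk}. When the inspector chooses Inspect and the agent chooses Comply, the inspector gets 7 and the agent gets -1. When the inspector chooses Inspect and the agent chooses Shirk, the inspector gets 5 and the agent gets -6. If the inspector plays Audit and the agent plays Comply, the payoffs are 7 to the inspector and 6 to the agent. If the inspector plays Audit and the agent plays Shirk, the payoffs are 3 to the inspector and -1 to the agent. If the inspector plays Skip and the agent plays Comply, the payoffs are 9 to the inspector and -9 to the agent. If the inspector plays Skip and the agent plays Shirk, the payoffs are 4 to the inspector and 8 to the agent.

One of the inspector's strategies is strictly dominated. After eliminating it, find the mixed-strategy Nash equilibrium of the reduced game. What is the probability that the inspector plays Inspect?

p = 17/22

The inspector's strategy Audit is strictly dominated by Skip: 9 > 7 and 4 > 3. Eliminate Audit.
In a mixed equilibrium the agent is indifferent between Comply and Shirk; this condition fixes p.
  the agent's payoff from Comply: p·(-1) + (1−p)·(-9) = 8p - 9
  the agent's payoff from Shirk: p·(-6) + (1−p)·8 = -14p + 8
  8p - 9 = -14p + 8  ⇒  22p = 17  ⇒  p = 17/22.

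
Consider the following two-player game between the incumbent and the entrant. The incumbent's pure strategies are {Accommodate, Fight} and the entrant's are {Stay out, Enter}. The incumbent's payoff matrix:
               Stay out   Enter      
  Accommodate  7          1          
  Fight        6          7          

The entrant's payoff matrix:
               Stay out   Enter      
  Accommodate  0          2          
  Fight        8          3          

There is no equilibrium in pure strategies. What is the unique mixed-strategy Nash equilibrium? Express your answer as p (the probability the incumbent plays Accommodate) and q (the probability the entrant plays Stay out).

The entrant's indifference between Stay out and Enter determines the incumbent's mixing probability p:
  the entrant's expected payoff from Stay out: p·0 + (1−p)·8 = -8p + 8
  the entrant's expected payoff from Enter: p·2 + (1−p)·3 = -p + 3
  -8p + 8 = -p + 3  ⇒  -7p = -5  ⇒  p = 5/7.
In a mixed equilibrium the incumbent is indifferent between Accommodate and Fight; this condition fixes q.
  the incumbent's payoff from Accommodate: q·7 + (1−q)·1 = 6q + 1
  the incumbent's payoff from Fight: q·6 + (1−q)·7 = -q + 7
  6q + 1 = -q + 7  ⇒  7q = 6  ⇒  q = 6/7.

p = 5/7, q = 6/7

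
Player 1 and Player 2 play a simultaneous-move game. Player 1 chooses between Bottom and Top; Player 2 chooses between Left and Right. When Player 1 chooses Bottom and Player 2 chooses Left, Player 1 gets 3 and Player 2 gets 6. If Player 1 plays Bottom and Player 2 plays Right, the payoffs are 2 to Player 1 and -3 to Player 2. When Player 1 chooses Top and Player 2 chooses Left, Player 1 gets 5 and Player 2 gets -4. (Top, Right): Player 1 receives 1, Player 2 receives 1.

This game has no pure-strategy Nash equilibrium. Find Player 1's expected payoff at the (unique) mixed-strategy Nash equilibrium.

In a mixed equilibrium Player 1 is indifferent between Bottom and Top; this condition fixes q.
  Player 1's expected payoff from Bottom: q·3 + (1−q)·2 = q + 2
  Player 1's expected payoff from Top: q·5 + (1−q)·1 = 4q + 1
  q + 2 = 4q + 1  ⇒  -3q = -1  ⇒  q = 1/3.
At equilibrium Player 1 is indifferent across rows, so Player 1's payoff equals the payoff from Bottom: (1/3)·3 + (2/3)·2 = 7/3.

7/3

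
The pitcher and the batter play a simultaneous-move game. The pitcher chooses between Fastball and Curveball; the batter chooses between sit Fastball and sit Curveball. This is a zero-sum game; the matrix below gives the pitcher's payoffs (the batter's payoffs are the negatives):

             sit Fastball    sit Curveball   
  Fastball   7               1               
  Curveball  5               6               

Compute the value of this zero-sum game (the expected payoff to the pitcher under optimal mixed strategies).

v = 37/7

The batter's mix must leave the pitcher indifferent between Fastball and Curveball.
  the pitcher's payoff to Fastball: q·7 + (1−q)·1 = 6q + 1
  the pitcher's payoff to Curveball: q·5 + (1−q)·6 = -q + 6
  6q + 1 = -q + 6  ⇒  7q = 5  ⇒  q = 5/7.
The value is the pitcher's expected payoff against this mix (using Fastball): (5/7)·7 + (2/7)·1 = 37/7.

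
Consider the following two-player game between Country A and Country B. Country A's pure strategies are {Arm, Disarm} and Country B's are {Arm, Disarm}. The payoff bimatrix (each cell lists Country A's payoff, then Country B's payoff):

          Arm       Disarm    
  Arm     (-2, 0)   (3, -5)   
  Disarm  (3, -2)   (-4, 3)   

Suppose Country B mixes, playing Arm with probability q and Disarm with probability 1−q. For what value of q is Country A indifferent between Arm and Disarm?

q = 7/12

Set Country A's expected payoff from Arm equal to that from Disarm:
  Country A's expected payoff from Arm: q·(-2) + (1−q)·3 = -5q + 3
  Country A's expected payoff from Disarm: q·3 + (1−q)·(-4) = 7q - 4
  -5q + 3 = 7q - 4  ⇒  -12q = -7  ⇒  q = 7/12.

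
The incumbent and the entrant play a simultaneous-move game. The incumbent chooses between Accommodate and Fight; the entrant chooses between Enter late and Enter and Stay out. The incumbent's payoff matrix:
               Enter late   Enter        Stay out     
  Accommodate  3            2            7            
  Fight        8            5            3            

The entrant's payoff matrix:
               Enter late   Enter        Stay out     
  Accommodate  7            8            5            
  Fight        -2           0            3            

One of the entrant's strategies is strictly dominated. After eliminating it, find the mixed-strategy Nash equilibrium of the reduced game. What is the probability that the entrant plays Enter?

q = 4/7

The entrant's strategy Enter late is strictly dominated by Enter: 8 > 7 and 0 > -2. Eliminate Enter late.
For the incumbent to be willing to mix, the incumbent must be indifferent between Accommodate and Fight, which pins down the entrant's mix.
  the incumbent's expected payoff from Accommodate: q·2 + (1−q)·7 = -5q + 7
  the incumbent's expected payoff from Fight: q·5 + (1−q)·3 = 2q + 3
  -5q + 7 = 2q + 3  ⇒  -7q = -4  ⇒  q = 4/7.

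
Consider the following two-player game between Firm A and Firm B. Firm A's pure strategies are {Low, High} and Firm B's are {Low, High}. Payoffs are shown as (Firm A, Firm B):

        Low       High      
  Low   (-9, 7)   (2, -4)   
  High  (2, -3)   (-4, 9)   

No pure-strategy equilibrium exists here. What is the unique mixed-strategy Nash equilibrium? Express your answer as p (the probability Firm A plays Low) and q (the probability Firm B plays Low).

Firm A's mix must leave Firm B indifferent between Low and High.
  Firm B's expected payoff from Low: p·7 + (1−p)·(-3) = 10p - 3
  Firm B's expected payoff from High: p·(-4) + (1−p)·9 = -13p + 9
  10p - 3 = -13p + 9  ⇒  23p = 12  ⇒  p = 12/23.
In a mixed equilibrium Firm A is indifferent between Low and High; this condition fixes q.
  Firm A's payoff to Low: q·(-9) + (1−q)·2 = -11q + 2
  Firm A's payoff to High: q·2 + (1−q)·(-4) = 6q - 4
  -11q + 2 = 6q - 4  ⇒  -17q = -6  ⇒  q = 6/17.

p = 12/23, q = 6/17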